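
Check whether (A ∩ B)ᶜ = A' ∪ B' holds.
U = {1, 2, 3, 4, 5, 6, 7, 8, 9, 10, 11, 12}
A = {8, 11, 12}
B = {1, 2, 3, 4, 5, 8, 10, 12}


LHS: A ∩ B = {8, 12}
(A ∩ B)' = U \ (A ∩ B) = {1, 2, 3, 4, 5, 6, 7, 9, 10, 11}
A' = {1, 2, 3, 4, 5, 6, 7, 9, 10}, B' = {6, 7, 9, 11}
Claimed RHS: A' ∪ B' = {1, 2, 3, 4, 5, 6, 7, 9, 10, 11}
Identity is VALID: LHS = RHS = {1, 2, 3, 4, 5, 6, 7, 9, 10, 11} ✓

Identity is valid. (A ∩ B)' = A' ∪ B' = {1, 2, 3, 4, 5, 6, 7, 9, 10, 11}


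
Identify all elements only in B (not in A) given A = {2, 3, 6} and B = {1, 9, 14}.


A = {2, 3, 6}
B = {1, 9, 14}
Region: only in B (not in A)
Elements: {1, 9, 14}

Elements only in B (not in A): {1, 9, 14}


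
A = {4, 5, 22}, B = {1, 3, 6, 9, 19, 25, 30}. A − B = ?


A \ B = elements in A but not in B
A = {4, 5, 22}
B = {1, 3, 6, 9, 19, 25, 30}
Remove from A any elements in B
A \ B = {4, 5, 22}

A \ B = {4, 5, 22}


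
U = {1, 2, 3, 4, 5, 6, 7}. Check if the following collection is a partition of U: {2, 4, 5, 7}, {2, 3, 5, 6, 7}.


A partition requires: (1) non-empty parts, (2) pairwise disjoint, (3) union = U
Parts: {2, 4, 5, 7}, {2, 3, 5, 6, 7}
Union of parts: {2, 3, 4, 5, 6, 7}
U = {1, 2, 3, 4, 5, 6, 7}
All non-empty? True
Pairwise disjoint? False
Covers U? False

No, not a valid partition


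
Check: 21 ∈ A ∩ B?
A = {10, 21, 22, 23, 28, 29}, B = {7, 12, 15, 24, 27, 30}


A = {10, 21, 22, 23, 28, 29}, B = {7, 12, 15, 24, 27, 30}
A ∩ B = elements in both A and B
A ∩ B = ∅
Checking if 21 ∈ A ∩ B
21 is not in A ∩ B → False

21 ∉ A ∩ B


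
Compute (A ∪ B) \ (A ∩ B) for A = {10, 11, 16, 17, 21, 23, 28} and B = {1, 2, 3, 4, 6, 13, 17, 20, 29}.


A △ B = (A \ B) ∪ (B \ A) = elements in exactly one of A or B
A \ B = {10, 11, 16, 21, 23, 28}
B \ A = {1, 2, 3, 4, 6, 13, 20, 29}
A △ B = {1, 2, 3, 4, 6, 10, 11, 13, 16, 20, 21, 23, 28, 29}

A △ B = {1, 2, 3, 4, 6, 10, 11, 13, 16, 20, 21, 23, 28, 29}


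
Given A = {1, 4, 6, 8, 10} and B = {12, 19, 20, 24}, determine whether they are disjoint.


Disjoint means A ∩ B = ∅.
A ∩ B = ∅
A ∩ B = ∅, so A and B are disjoint.

Yes, A and B are disjoint


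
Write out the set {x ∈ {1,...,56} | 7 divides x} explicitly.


Checking each candidate:
Condition: multiples of 7 in {1,...,56}
Result = {7, 14, 21, 28, 35, 42, 49, 56}

{7, 14, 21, 28, 35, 42, 49, 56}


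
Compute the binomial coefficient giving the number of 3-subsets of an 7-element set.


C(n,k) = n! / (k!(n-k)!)
C(7,3) = 7! / (3!4!)
= 35

C(7,3) = 35


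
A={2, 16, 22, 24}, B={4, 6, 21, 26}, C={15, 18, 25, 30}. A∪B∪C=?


A ∪ B = {2, 4, 6, 16, 21, 22, 24, 26}
(A ∪ B) ∪ C = {2, 4, 6, 15, 16, 18, 21, 22, 24, 25, 26, 30}

A ∪ B ∪ C = {2, 4, 6, 15, 16, 18, 21, 22, 24, 25, 26, 30}


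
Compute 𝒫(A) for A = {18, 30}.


|A| = 2, so |P(A)| = 2^2 = 4
Enumerate subsets by cardinality (0 to 2):
∅, {18}, {30}, {18, 30}

P(A) has 4 subsets: ∅, {18}, {30}, {18, 30}


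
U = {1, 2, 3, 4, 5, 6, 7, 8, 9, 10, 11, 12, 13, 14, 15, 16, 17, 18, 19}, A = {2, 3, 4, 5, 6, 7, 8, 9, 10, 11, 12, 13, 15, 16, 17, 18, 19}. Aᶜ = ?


Aᶜ = U \ A = elements in U but not in A
U = {1, 2, 3, 4, 5, 6, 7, 8, 9, 10, 11, 12, 13, 14, 15, 16, 17, 18, 19}
A = {2, 3, 4, 5, 6, 7, 8, 9, 10, 11, 12, 13, 15, 16, 17, 18, 19}
Aᶜ = {1, 14}

Aᶜ = {1, 14}


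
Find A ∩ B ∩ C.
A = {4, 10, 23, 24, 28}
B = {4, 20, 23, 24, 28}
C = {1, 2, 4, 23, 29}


A ∩ B = {4, 23, 24, 28}
(A ∩ B) ∩ C = {4, 23}

A ∩ B ∩ C = {4, 23}


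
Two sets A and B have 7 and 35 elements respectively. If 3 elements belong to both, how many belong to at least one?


|A ∪ B| = |A| + |B| - |A ∩ B|
= 7 + 35 - 3
= 39

|A ∪ B| = 39


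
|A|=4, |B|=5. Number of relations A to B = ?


A relation from A to B is any subset of A × B.
|A × B| = 4 × 5 = 20
# relations = 2^|A × B| = 2^20 = 1048576

Number of relations = 1048576


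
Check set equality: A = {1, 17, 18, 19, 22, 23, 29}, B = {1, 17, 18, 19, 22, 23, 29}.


Two sets are equal iff they have exactly the same elements.
A = {1, 17, 18, 19, 22, 23, 29}
B = {1, 17, 18, 19, 22, 23, 29}
Same elements → A = B

Yes, A = B


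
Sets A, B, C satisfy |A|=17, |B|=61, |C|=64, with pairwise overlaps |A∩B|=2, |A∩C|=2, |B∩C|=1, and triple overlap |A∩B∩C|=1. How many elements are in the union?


|A∪B∪C| = |A|+|B|+|C| - |A∩B|-|A∩C|-|B∩C| + |A∩B∩C|
= 17+61+64 - 2-2-1 + 1
= 142 - 5 + 1
= 138

|A ∪ B ∪ C| = 138


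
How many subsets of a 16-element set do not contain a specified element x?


Subsets of A avoiding x are subsets of A \ {x}, which has 15 elements.
Count = 2^(n-1) = 2^15
= 32768

Number of subsets avoiding x = 32768


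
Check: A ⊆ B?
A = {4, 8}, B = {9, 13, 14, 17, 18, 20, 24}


A ⊆ B means every element of A is in B.
Elements in A not in B: {4, 8}
So A ⊄ B.

No, A ⊄ B


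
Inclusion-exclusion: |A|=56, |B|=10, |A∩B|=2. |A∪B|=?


|A ∪ B| = |A| + |B| - |A ∩ B|
= 56 + 10 - 2
= 64

|A ∪ B| = 64


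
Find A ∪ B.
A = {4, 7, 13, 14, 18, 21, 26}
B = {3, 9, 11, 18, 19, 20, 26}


A ∪ B = all elements in A or B (or both)
A = {4, 7, 13, 14, 18, 21, 26}
B = {3, 9, 11, 18, 19, 20, 26}
A ∪ B = {3, 4, 7, 9, 11, 13, 14, 18, 19, 20, 21, 26}

A ∪ B = {3, 4, 7, 9, 11, 13, 14, 18, 19, 20, 21, 26}


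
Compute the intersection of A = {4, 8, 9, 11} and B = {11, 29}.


A ∩ B = elements in both A and B
A = {4, 8, 9, 11}
B = {11, 29}
A ∩ B = {11}

A ∩ B = {11}


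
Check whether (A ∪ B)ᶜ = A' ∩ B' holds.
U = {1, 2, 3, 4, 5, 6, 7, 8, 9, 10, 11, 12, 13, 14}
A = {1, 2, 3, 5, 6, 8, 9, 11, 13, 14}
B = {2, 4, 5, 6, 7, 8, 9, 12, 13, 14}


LHS: A ∪ B = {1, 2, 3, 4, 5, 6, 7, 8, 9, 11, 12, 13, 14}
(A ∪ B)' = U \ (A ∪ B) = {10}
A' = {4, 7, 10, 12}, B' = {1, 3, 10, 11}
Claimed RHS: A' ∩ B' = {10}
Identity is VALID: LHS = RHS = {10} ✓

Identity is valid. (A ∪ B)' = A' ∩ B' = {10}


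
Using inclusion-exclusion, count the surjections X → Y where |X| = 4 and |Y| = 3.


n = |X| = 4, k = |Y| = 3. Surjections via inclusion-exclusion:
S(n,k) = Σ(-1)^i × C(k,i) × (k-i)^n, i=0 to k
i=0: (-1)^0×C(3,0)×3^4 = 81
i=1: (-1)^1×C(3,1)×2^4 = -48
i=2: (-1)^2×C(3,2)×1^4 = 3
i=3: (-1)^3×C(3,3)×0^4 = 0
Total = 36

Number of surjections = 36


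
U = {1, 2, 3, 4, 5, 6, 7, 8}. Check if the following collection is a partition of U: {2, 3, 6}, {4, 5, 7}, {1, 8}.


A partition requires: (1) non-empty parts, (2) pairwise disjoint, (3) union = U
Parts: {2, 3, 6}, {4, 5, 7}, {1, 8}
Union of parts: {1, 2, 3, 4, 5, 6, 7, 8}
U = {1, 2, 3, 4, 5, 6, 7, 8}
All non-empty? True
Pairwise disjoint? True
Covers U? True

Yes, valid partition


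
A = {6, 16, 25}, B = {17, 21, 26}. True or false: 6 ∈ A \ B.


A = {6, 16, 25}, B = {17, 21, 26}
A \ B = elements in A but not in B
A \ B = {6, 16, 25}
Checking if 6 ∈ A \ B
6 is in A \ B → True

6 ∈ A \ B


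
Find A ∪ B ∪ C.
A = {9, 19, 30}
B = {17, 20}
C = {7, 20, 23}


A ∪ B = {9, 17, 19, 20, 30}
(A ∪ B) ∪ C = {7, 9, 17, 19, 20, 23, 30}

A ∪ B ∪ C = {7, 9, 17, 19, 20, 23, 30}


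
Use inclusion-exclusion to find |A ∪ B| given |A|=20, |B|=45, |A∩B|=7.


|A ∪ B| = |A| + |B| - |A ∩ B|
= 20 + 45 - 7
= 58

|A ∪ B| = 58


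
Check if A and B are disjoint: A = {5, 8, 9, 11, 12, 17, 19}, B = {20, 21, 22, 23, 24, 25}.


Disjoint means A ∩ B = ∅.
A ∩ B = ∅
A ∩ B = ∅, so A and B are disjoint.

Yes, A and B are disjoint


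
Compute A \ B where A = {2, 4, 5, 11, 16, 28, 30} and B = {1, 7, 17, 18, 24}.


A \ B = elements in A but not in B
A = {2, 4, 5, 11, 16, 28, 30}
B = {1, 7, 17, 18, 24}
Remove from A any elements in B
A \ B = {2, 4, 5, 11, 16, 28, 30}

A \ B = {2, 4, 5, 11, 16, 28, 30}


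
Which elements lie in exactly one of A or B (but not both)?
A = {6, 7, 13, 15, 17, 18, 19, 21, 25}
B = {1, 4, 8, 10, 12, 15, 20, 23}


A △ B = (A \ B) ∪ (B \ A) = elements in exactly one of A or B
A \ B = {6, 7, 13, 17, 18, 19, 21, 25}
B \ A = {1, 4, 8, 10, 12, 20, 23}
A △ B = {1, 4, 6, 7, 8, 10, 12, 13, 17, 18, 19, 20, 21, 23, 25}

A △ B = {1, 4, 6, 7, 8, 10, 12, 13, 17, 18, 19, 20, 21, 23, 25}


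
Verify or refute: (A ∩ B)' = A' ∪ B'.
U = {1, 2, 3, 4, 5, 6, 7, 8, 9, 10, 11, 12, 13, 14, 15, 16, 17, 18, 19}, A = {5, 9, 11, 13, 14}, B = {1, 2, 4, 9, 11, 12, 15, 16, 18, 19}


LHS: A ∩ B = {9, 11}
(A ∩ B)' = U \ (A ∩ B) = {1, 2, 3, 4, 5, 6, 7, 8, 10, 12, 13, 14, 15, 16, 17, 18, 19}
A' = {1, 2, 3, 4, 6, 7, 8, 10, 12, 15, 16, 17, 18, 19}, B' = {3, 5, 6, 7, 8, 10, 13, 14, 17}
Claimed RHS: A' ∪ B' = {1, 2, 3, 4, 5, 6, 7, 8, 10, 12, 13, 14, 15, 16, 17, 18, 19}
Identity is VALID: LHS = RHS = {1, 2, 3, 4, 5, 6, 7, 8, 10, 12, 13, 14, 15, 16, 17, 18, 19} ✓

Identity is valid. (A ∩ B)' = A' ∪ B' = {1, 2, 3, 4, 5, 6, 7, 8, 10, 12, 13, 14, 15, 16, 17, 18, 19}


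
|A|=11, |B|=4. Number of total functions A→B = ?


Each of |A| = 11 inputs maps to any of |B| = 4 outputs.
# functions = |B|^|A| = 4^11
= 4194304

Number of functions = 4194304


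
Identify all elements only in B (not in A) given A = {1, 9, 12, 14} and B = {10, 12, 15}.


A = {1, 9, 12, 14}
B = {10, 12, 15}
Region: only in B (not in A)
Elements: {10, 15}

Elements only in B (not in A): {10, 15}


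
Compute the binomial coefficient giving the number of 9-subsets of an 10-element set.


C(n,k) = n! / (k!(n-k)!)
C(10,9) = 10! / (9!1!)
= 10

C(10,9) = 10


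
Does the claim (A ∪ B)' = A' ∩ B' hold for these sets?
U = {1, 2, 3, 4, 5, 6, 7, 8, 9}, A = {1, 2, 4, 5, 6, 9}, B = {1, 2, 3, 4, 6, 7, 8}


LHS: A ∪ B = {1, 2, 3, 4, 5, 6, 7, 8, 9}
(A ∪ B)' = U \ (A ∪ B) = ∅
A' = {3, 7, 8}, B' = {5, 9}
Claimed RHS: A' ∩ B' = ∅
Identity is VALID: LHS = RHS = ∅ ✓

Identity is valid. (A ∪ B)' = A' ∩ B' = ∅


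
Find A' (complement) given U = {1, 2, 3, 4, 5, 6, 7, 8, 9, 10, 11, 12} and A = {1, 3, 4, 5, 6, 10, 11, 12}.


Aᶜ = U \ A = elements in U but not in A
U = {1, 2, 3, 4, 5, 6, 7, 8, 9, 10, 11, 12}
A = {1, 3, 4, 5, 6, 10, 11, 12}
Aᶜ = {2, 7, 8, 9}

Aᶜ = {2, 7, 8, 9}


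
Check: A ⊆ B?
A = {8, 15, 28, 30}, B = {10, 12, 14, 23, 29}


A ⊆ B means every element of A is in B.
Elements in A not in B: {8, 15, 28, 30}
So A ⊄ B.

No, A ⊄ B


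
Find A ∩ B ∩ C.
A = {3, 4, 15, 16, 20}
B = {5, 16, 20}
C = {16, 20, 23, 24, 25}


A ∩ B = {16, 20}
(A ∩ B) ∩ C = {16, 20}

A ∩ B ∩ C = {16, 20}


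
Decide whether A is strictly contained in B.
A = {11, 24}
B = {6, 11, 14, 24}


A ⊂ B requires: A ⊆ B AND A ≠ B.
A ⊆ B? Yes
A = B? No
A ⊂ B: Yes (A is a proper subset of B)

Yes, A ⊂ B


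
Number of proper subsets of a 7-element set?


Total subsets = 2^n = 2^7 = 128
Proper subsets exclude the set itself: 2^n - 1
= 128 - 1
= 127

Number of proper subsets = 127


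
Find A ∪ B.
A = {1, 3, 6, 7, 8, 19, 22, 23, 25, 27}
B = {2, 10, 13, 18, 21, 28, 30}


A ∪ B = all elements in A or B (or both)
A = {1, 3, 6, 7, 8, 19, 22, 23, 25, 27}
B = {2, 10, 13, 18, 21, 28, 30}
A ∪ B = {1, 2, 3, 6, 7, 8, 10, 13, 18, 19, 21, 22, 23, 25, 27, 28, 30}

A ∪ B = {1, 2, 3, 6, 7, 8, 10, 13, 18, 19, 21, 22, 23, 25, 27, 28, 30}


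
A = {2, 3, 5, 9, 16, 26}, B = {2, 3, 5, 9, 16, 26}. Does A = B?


Two sets are equal iff they have exactly the same elements.
A = {2, 3, 5, 9, 16, 26}
B = {2, 3, 5, 9, 16, 26}
Same elements → A = B

Yes, A = B


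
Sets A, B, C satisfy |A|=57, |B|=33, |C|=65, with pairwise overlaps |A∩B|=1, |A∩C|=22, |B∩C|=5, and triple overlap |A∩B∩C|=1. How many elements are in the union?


|A∪B∪C| = |A|+|B|+|C| - |A∩B|-|A∩C|-|B∩C| + |A∩B∩C|
= 57+33+65 - 1-22-5 + 1
= 155 - 28 + 1
= 128

|A ∪ B ∪ C| = 128


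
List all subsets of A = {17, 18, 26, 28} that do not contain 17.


A subset of A that omits 17 is a subset of A \ {17}, so there are 2^(n-1) = 2^3 = 8 of them.
Subsets excluding 17: ∅, {18}, {26}, {28}, {18, 26}, {18, 28}, {26, 28}, {18, 26, 28}

Subsets excluding 17 (8 total): ∅, {18}, {26}, {28}, {18, 26}, {18, 28}, {26, 28}, {18, 26, 28}


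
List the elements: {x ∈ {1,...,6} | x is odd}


Checking each candidate:
Condition: odd numbers in {1,...,6}
Result = {1, 3, 5}

{1, 3, 5}


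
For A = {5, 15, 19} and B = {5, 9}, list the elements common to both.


A ∩ B = elements in both A and B
A = {5, 15, 19}
B = {5, 9}
A ∩ B = {5}

A ∩ B = {5}


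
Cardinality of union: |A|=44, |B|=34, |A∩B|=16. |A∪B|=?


|A ∪ B| = |A| + |B| - |A ∩ B|
= 44 + 34 - 16
= 62

|A ∪ B| = 62


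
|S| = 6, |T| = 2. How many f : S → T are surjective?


n = |S| = 6, k = |T| = 2. Surjections via inclusion-exclusion:
S(n,k) = Σ(-1)^i × C(k,i) × (k-i)^n, i=0 to k
i=0: (-1)^0×C(2,0)×2^6 = 64
i=1: (-1)^1×C(2,1)×1^6 = -2
i=2: (-1)^2×C(2,2)×0^6 = 0
Total = 62

Number of surjections = 62


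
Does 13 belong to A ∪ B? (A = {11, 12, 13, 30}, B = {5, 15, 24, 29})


A = {11, 12, 13, 30}, B = {5, 15, 24, 29}
A ∪ B = all elements in A or B
A ∪ B = {5, 11, 12, 13, 15, 24, 29, 30}
Checking if 13 ∈ A ∪ B
13 is in A ∪ B → True

13 ∈ A ∪ B


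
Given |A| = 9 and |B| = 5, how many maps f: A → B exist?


Each of |A| = 9 inputs maps to any of |B| = 5 outputs.
# functions = |B|^|A| = 5^9
= 1953125

Number of functions = 1953125


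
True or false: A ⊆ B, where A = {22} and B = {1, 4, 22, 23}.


A ⊆ B means every element of A is in B.
All elements of A are in B.
So A ⊆ B.

Yes, A ⊆ B


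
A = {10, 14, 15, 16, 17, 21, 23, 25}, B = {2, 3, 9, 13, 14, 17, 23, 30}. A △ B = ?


A △ B = (A \ B) ∪ (B \ A) = elements in exactly one of A or B
A \ B = {10, 15, 16, 21, 25}
B \ A = {2, 3, 9, 13, 30}
A △ B = {2, 3, 9, 10, 13, 15, 16, 21, 25, 30}

A △ B = {2, 3, 9, 10, 13, 15, 16, 21, 25, 30}


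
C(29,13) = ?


C(n,k) = n! / (k!(n-k)!)
C(29,13) = 29! / (13!16!)
= 67863915

C(29,13) = 67863915


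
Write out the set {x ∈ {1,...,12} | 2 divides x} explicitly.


Checking each candidate:
Condition: multiples of 2 in {1,...,12}
Result = {2, 4, 6, 8, 10, 12}

{2, 4, 6, 8, 10, 12}


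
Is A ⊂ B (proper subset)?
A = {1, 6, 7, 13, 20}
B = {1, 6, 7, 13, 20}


A ⊂ B requires: A ⊆ B AND A ≠ B.
A ⊆ B? Yes
A = B? Yes
A = B, so A is not a PROPER subset.

No, A is not a proper subset of B


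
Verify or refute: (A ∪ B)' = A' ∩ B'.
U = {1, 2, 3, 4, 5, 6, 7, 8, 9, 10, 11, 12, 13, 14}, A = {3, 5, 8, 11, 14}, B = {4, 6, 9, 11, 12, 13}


LHS: A ∪ B = {3, 4, 5, 6, 8, 9, 11, 12, 13, 14}
(A ∪ B)' = U \ (A ∪ B) = {1, 2, 7, 10}
A' = {1, 2, 4, 6, 7, 9, 10, 12, 13}, B' = {1, 2, 3, 5, 7, 8, 10, 14}
Claimed RHS: A' ∩ B' = {1, 2, 7, 10}
Identity is VALID: LHS = RHS = {1, 2, 7, 10} ✓

Identity is valid. (A ∪ B)' = A' ∩ B' = {1, 2, 7, 10}


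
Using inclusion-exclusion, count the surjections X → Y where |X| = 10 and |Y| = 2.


n = |X| = 10, k = |Y| = 2. Surjections via inclusion-exclusion:
S(n,k) = Σ(-1)^i × C(k,i) × (k-i)^n, i=0 to k
i=0: (-1)^0×C(2,0)×2^10 = 1024
i=1: (-1)^1×C(2,1)×1^10 = -2
i=2: (-1)^2×C(2,2)×0^10 = 0
Total = 1022

Number of surjections = 1022


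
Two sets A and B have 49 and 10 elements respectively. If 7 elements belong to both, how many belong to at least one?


|A ∪ B| = |A| + |B| - |A ∩ B|
= 49 + 10 - 7
= 52

|A ∪ B| = 52


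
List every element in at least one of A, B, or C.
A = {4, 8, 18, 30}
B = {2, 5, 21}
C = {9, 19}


A ∪ B = {2, 4, 5, 8, 18, 21, 30}
(A ∪ B) ∪ C = {2, 4, 5, 8, 9, 18, 19, 21, 30}

A ∪ B ∪ C = {2, 4, 5, 8, 9, 18, 19, 21, 30}


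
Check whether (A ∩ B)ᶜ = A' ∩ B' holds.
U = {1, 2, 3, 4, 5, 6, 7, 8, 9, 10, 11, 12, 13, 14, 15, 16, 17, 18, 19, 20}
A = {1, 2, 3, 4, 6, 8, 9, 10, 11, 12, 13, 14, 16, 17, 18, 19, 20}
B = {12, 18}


LHS: A ∩ B = {12, 18}
(A ∩ B)' = U \ (A ∩ B) = {1, 2, 3, 4, 5, 6, 7, 8, 9, 10, 11, 13, 14, 15, 16, 17, 19, 20}
A' = {5, 7, 15}, B' = {1, 2, 3, 4, 5, 6, 7, 8, 9, 10, 11, 13, 14, 15, 16, 17, 19, 20}
Claimed RHS: A' ∩ B' = {5, 7, 15}
Identity is INVALID: LHS = {1, 2, 3, 4, 5, 6, 7, 8, 9, 10, 11, 13, 14, 15, 16, 17, 19, 20} but the RHS claimed here equals {5, 7, 15}. The correct form is (A ∩ B)' = A' ∪ B'.

Identity is invalid: (A ∩ B)' = {1, 2, 3, 4, 5, 6, 7, 8, 9, 10, 11, 13, 14, 15, 16, 17, 19, 20} but A' ∩ B' = {5, 7, 15}. The correct De Morgan law is (A ∩ B)' = A' ∪ B'.


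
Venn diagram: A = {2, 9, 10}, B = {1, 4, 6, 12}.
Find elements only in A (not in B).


A = {2, 9, 10}
B = {1, 4, 6, 12}
Region: only in A (not in B)
Elements: {2, 9, 10}

Elements only in A (not in B): {2, 9, 10}


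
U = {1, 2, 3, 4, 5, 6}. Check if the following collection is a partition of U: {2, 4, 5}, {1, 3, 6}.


A partition requires: (1) non-empty parts, (2) pairwise disjoint, (3) union = U
Parts: {2, 4, 5}, {1, 3, 6}
Union of parts: {1, 2, 3, 4, 5, 6}
U = {1, 2, 3, 4, 5, 6}
All non-empty? True
Pairwise disjoint? True
Covers U? True

Yes, valid partition


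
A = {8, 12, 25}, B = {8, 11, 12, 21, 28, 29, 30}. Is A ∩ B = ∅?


Disjoint means A ∩ B = ∅.
A ∩ B = {8, 12}
A ∩ B ≠ ∅, so A and B are NOT disjoint.

No, A and B are not disjoint (A ∩ B = {8, 12})


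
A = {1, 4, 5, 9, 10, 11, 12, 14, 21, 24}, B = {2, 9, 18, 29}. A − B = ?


A \ B = elements in A but not in B
A = {1, 4, 5, 9, 10, 11, 12, 14, 21, 24}
B = {2, 9, 18, 29}
Remove from A any elements in B
A \ B = {1, 4, 5, 10, 11, 12, 14, 21, 24}

A \ B = {1, 4, 5, 10, 11, 12, 14, 21, 24}


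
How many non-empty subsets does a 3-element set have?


Total subsets = 2^n = 2^3 = 8
Non-empty subsets exclude the empty set: 2^n - 1
= 8 - 1
= 7

Number of non-empty subsets = 7


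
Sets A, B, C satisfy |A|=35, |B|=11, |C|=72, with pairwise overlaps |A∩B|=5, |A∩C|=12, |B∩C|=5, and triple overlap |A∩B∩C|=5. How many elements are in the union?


|A∪B∪C| = |A|+|B|+|C| - |A∩B|-|A∩C|-|B∩C| + |A∩B∩C|
= 35+11+72 - 5-12-5 + 5
= 118 - 22 + 5
= 101

|A ∪ B ∪ C| = 101


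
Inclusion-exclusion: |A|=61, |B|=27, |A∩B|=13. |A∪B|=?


|A ∪ B| = |A| + |B| - |A ∩ B|
= 61 + 27 - 13
= 75

|A ∪ B| = 75


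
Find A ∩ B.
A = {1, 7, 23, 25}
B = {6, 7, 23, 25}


A ∩ B = elements in both A and B
A = {1, 7, 23, 25}
B = {6, 7, 23, 25}
A ∩ B = {7, 23, 25}

A ∩ B = {7, 23, 25}


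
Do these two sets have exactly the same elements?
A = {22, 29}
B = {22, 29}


Two sets are equal iff they have exactly the same elements.
A = {22, 29}
B = {22, 29}
Same elements → A = B

Yes, A = B


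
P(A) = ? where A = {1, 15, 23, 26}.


|A| = 4, so |P(A)| = 2^4 = 16
Enumerate subsets by cardinality (0 to 4):
∅, {1}, {15}, {23}, {26}, {1, 15}, {1, 23}, {1, 26}, {15, 23}, {15, 26}, {23, 26}, {1, 15, 23}, {1, 15, 26}, {1, 23, 26}, {15, 23, 26}, {1, 15, 23, 26}

P(A) has 16 subsets: ∅, {1}, {15}, {23}, {26}, {1, 15}, {1, 23}, {1, 26}, {15, 23}, {15, 26}, {23, 26}, {1, 15, 23}, {1, 15, 26}, {1, 23, 26}, {15, 23, 26}, {1, 15, 23, 26}


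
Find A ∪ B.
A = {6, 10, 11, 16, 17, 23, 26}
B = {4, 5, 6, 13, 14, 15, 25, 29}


A ∪ B = all elements in A or B (or both)
A = {6, 10, 11, 16, 17, 23, 26}
B = {4, 5, 6, 13, 14, 15, 25, 29}
A ∪ B = {4, 5, 6, 10, 11, 13, 14, 15, 16, 17, 23, 25, 26, 29}

A ∪ B = {4, 5, 6, 10, 11, 13, 14, 15, 16, 17, 23, 25, 26, 29}


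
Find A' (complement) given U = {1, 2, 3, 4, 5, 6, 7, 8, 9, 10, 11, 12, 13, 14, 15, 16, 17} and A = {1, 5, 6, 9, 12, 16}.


Aᶜ = U \ A = elements in U but not in A
U = {1, 2, 3, 4, 5, 6, 7, 8, 9, 10, 11, 12, 13, 14, 15, 16, 17}
A = {1, 5, 6, 9, 12, 16}
Aᶜ = {2, 3, 4, 7, 8, 10, 11, 13, 14, 15, 17}

Aᶜ = {2, 3, 4, 7, 8, 10, 11, 13, 14, 15, 17}


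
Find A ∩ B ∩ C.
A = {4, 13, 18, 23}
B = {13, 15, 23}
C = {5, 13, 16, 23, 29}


A ∩ B = {13, 23}
(A ∩ B) ∩ C = {13, 23}

A ∩ B ∩ C = {13, 23}


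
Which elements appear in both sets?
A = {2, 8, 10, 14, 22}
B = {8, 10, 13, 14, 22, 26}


A ∩ B = elements in both A and B
A = {2, 8, 10, 14, 22}
B = {8, 10, 13, 14, 22, 26}
A ∩ B = {8, 10, 14, 22}

A ∩ B = {8, 10, 14, 22}


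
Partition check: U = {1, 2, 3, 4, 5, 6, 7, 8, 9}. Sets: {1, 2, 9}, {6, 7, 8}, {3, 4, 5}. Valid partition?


A partition requires: (1) non-empty parts, (2) pairwise disjoint, (3) union = U
Parts: {1, 2, 9}, {6, 7, 8}, {3, 4, 5}
Union of parts: {1, 2, 3, 4, 5, 6, 7, 8, 9}
U = {1, 2, 3, 4, 5, 6, 7, 8, 9}
All non-empty? True
Pairwise disjoint? True
Covers U? True

Yes, valid partition


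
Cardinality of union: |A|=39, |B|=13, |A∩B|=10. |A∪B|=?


|A ∪ B| = |A| + |B| - |A ∩ B|
= 39 + 13 - 10
= 42

|A ∪ B| = 42


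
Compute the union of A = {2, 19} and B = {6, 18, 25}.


A ∪ B = all elements in A or B (or both)
A = {2, 19}
B = {6, 18, 25}
A ∪ B = {2, 6, 18, 19, 25}

A ∪ B = {2, 6, 18, 19, 25}


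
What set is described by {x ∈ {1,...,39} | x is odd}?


Checking each candidate:
Condition: odd numbers in {1,...,39}
Result = {1, 3, 5, 7, 9, 11, 13, 15, 17, 19, 21, 23, 25, 27, 29, 31, 33, 35, 37, 39}

{1, 3, 5, 7, 9, 11, 13, 15, 17, 19, 21, 23, 25, 27, 29, 31, 33, 35, 37, 39}


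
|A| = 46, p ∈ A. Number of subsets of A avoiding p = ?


Subsets of A avoiding p are subsets of A \ {p}, which has 45 elements.
Count = 2^(n-1) = 2^45
= 35184372088832

Number of subsets avoiding p = 35184372088832


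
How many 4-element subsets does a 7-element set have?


C(n,k) = n! / (k!(n-k)!)
C(7,4) = 7! / (4!3!)
= 35

C(7,4) = 35


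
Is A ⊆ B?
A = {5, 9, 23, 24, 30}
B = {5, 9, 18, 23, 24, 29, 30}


A ⊆ B means every element of A is in B.
All elements of A are in B.
So A ⊆ B.

Yes, A ⊆ B


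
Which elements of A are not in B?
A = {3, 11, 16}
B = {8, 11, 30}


A \ B = elements in A but not in B
A = {3, 11, 16}
B = {8, 11, 30}
Remove from A any elements in B
A \ B = {3, 16}

A \ B = {3, 16}


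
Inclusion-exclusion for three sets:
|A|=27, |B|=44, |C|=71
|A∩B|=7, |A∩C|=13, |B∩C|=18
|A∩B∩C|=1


|A∪B∪C| = |A|+|B|+|C| - |A∩B|-|A∩C|-|B∩C| + |A∩B∩C|
= 27+44+71 - 7-13-18 + 1
= 142 - 38 + 1
= 105

|A ∪ B ∪ C| = 105


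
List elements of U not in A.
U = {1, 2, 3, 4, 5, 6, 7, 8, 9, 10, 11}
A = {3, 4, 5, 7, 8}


Aᶜ = U \ A = elements in U but not in A
U = {1, 2, 3, 4, 5, 6, 7, 8, 9, 10, 11}
A = {3, 4, 5, 7, 8}
Aᶜ = {1, 2, 6, 9, 10, 11}

Aᶜ = {1, 2, 6, 9, 10, 11}


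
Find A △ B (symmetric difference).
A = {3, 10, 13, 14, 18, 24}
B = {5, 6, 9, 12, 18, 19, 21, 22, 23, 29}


A △ B = (A \ B) ∪ (B \ A) = elements in exactly one of A or B
A \ B = {3, 10, 13, 14, 24}
B \ A = {5, 6, 9, 12, 19, 21, 22, 23, 29}
A △ B = {3, 5, 6, 9, 10, 12, 13, 14, 19, 21, 22, 23, 24, 29}

A △ B = {3, 5, 6, 9, 10, 12, 13, 14, 19, 21, 22, 23, 24, 29}


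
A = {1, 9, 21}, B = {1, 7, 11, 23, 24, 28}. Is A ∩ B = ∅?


Disjoint means A ∩ B = ∅.
A ∩ B = {1}
A ∩ B ≠ ∅, so A and B are NOT disjoint.

No, A and B are not disjoint (A ∩ B = {1})


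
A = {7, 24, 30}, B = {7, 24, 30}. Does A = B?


Two sets are equal iff they have exactly the same elements.
A = {7, 24, 30}
B = {7, 24, 30}
Same elements → A = B

Yes, A = B


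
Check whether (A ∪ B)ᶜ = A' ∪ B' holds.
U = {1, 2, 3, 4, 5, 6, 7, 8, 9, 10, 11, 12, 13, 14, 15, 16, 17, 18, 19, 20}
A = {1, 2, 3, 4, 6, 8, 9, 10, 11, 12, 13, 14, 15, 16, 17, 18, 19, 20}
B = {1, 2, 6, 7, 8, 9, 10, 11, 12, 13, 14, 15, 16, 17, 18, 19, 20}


LHS: A ∪ B = {1, 2, 3, 4, 6, 7, 8, 9, 10, 11, 12, 13, 14, 15, 16, 17, 18, 19, 20}
(A ∪ B)' = U \ (A ∪ B) = {5}
A' = {5, 7}, B' = {3, 4, 5}
Claimed RHS: A' ∪ B' = {3, 4, 5, 7}
Identity is INVALID: LHS = {5} but the RHS claimed here equals {3, 4, 5, 7}. The correct form is (A ∪ B)' = A' ∩ B'.

Identity is invalid: (A ∪ B)' = {5} but A' ∪ B' = {3, 4, 5, 7}. The correct De Morgan law is (A ∪ B)' = A' ∩ B'.


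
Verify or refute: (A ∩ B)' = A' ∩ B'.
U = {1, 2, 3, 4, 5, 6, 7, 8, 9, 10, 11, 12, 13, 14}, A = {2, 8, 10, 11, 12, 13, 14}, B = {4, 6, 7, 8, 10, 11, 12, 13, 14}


LHS: A ∩ B = {8, 10, 11, 12, 13, 14}
(A ∩ B)' = U \ (A ∩ B) = {1, 2, 3, 4, 5, 6, 7, 9}
A' = {1, 3, 4, 5, 6, 7, 9}, B' = {1, 2, 3, 5, 9}
Claimed RHS: A' ∩ B' = {1, 3, 5, 9}
Identity is INVALID: LHS = {1, 2, 3, 4, 5, 6, 7, 9} but the RHS claimed here equals {1, 3, 5, 9}. The correct form is (A ∩ B)' = A' ∪ B'.

Identity is invalid: (A ∩ B)' = {1, 2, 3, 4, 5, 6, 7, 9} but A' ∩ B' = {1, 3, 5, 9}. The correct De Morgan law is (A ∩ B)' = A' ∪ B'.


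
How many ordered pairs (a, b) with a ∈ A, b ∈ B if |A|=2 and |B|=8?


|A × B| = |A| × |B|
= 2 × 8
= 16

|A × B| = 16


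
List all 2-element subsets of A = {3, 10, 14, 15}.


|A| = 4, so A has C(4,2) = 6 subsets of size 2.
Enumerate by choosing 2 elements from A at a time:
{3, 10}, {3, 14}, {3, 15}, {10, 14}, {10, 15}, {14, 15}

2-element subsets (6 total): {3, 10}, {3, 14}, {3, 15}, {10, 14}, {10, 15}, {14, 15}


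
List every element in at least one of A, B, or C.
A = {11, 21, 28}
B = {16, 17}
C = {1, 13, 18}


A ∪ B = {11, 16, 17, 21, 28}
(A ∪ B) ∪ C = {1, 11, 13, 16, 17, 18, 21, 28}

A ∪ B ∪ C = {1, 11, 13, 16, 17, 18, 21, 28}


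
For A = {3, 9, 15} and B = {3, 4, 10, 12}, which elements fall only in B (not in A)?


A = {3, 9, 15}
B = {3, 4, 10, 12}
Region: only in B (not in A)
Elements: {4, 10, 12}

Elements only in B (not in A): {4, 10, 12}


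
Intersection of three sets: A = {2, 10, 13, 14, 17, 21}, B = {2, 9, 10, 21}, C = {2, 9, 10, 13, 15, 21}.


A ∩ B = {2, 10, 21}
(A ∩ B) ∩ C = {2, 10, 21}

A ∩ B ∩ C = {2, 10, 21}


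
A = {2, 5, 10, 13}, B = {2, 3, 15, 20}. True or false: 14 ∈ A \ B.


A = {2, 5, 10, 13}, B = {2, 3, 15, 20}
A \ B = elements in A but not in B
A \ B = {5, 10, 13}
Checking if 14 ∈ A \ B
14 is not in A \ B → False

14 ∉ A \ B


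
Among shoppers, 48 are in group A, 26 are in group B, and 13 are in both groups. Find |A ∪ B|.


|A ∪ B| = |A| + |B| - |A ∩ B|
= 48 + 26 - 13
= 61

|A ∪ B| = 61


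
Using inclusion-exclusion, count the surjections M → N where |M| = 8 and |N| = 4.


n = |M| = 8, k = |N| = 4. Surjections via inclusion-exclusion:
S(n,k) = Σ(-1)^i × C(k,i) × (k-i)^n, i=0 to k
i=0: (-1)^0×C(4,0)×4^8 = 65536
i=1: (-1)^1×C(4,1)×3^8 = -26244
i=2: (-1)^2×C(4,2)×2^8 = 1536
i=3: (-1)^3×C(4,3)×1^8 = -4
i=4: (-1)^4×C(4,4)×0^8 = 0
Total = 40824

Number of surjections = 40824


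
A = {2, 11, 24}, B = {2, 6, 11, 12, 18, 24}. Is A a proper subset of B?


A ⊂ B requires: A ⊆ B AND A ≠ B.
A ⊆ B? Yes
A = B? No
A ⊂ B: Yes (A is a proper subset of B)

Yes, A ⊂ B


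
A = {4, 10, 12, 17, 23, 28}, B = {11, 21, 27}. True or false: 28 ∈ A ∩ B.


A = {4, 10, 12, 17, 23, 28}, B = {11, 21, 27}
A ∩ B = elements in both A and B
A ∩ B = ∅
Checking if 28 ∈ A ∩ B
28 is not in A ∩ B → False

28 ∉ A ∩ B


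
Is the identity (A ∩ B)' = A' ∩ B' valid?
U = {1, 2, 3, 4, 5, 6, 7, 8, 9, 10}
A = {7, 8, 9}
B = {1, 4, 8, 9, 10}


LHS: A ∩ B = {8, 9}
(A ∩ B)' = U \ (A ∩ B) = {1, 2, 3, 4, 5, 6, 7, 10}
A' = {1, 2, 3, 4, 5, 6, 10}, B' = {2, 3, 5, 6, 7}
Claimed RHS: A' ∩ B' = {2, 3, 5, 6}
Identity is INVALID: LHS = {1, 2, 3, 4, 5, 6, 7, 10} but the RHS claimed here equals {2, 3, 5, 6}. The correct form is (A ∩ B)' = A' ∪ B'.

Identity is invalid: (A ∩ B)' = {1, 2, 3, 4, 5, 6, 7, 10} but A' ∩ B' = {2, 3, 5, 6}. The correct De Morgan law is (A ∩ B)' = A' ∪ B'.


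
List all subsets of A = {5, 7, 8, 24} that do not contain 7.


A subset of A that omits 7 is a subset of A \ {7}, so there are 2^(n-1) = 2^3 = 8 of them.
Subsets excluding 7: ∅, {5}, {8}, {24}, {5, 8}, {5, 24}, {8, 24}, {5, 8, 24}

Subsets excluding 7 (8 total): ∅, {5}, {8}, {24}, {5, 8}, {5, 24}, {8, 24}, {5, 8, 24}


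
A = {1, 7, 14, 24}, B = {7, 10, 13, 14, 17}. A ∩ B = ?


A ∩ B = elements in both A and B
A = {1, 7, 14, 24}
B = {7, 10, 13, 14, 17}
A ∩ B = {7, 14}

A ∩ B = {7, 14}


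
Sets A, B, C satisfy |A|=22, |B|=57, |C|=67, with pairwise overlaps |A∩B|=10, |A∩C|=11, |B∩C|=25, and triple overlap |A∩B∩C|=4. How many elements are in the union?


|A∪B∪C| = |A|+|B|+|C| - |A∩B|-|A∩C|-|B∩C| + |A∩B∩C|
= 22+57+67 - 10-11-25 + 4
= 146 - 46 + 4
= 104

|A ∪ B ∪ C| = 104


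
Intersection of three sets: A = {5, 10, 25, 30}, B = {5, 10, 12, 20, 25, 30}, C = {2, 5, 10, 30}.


A ∩ B = {5, 10, 25, 30}
(A ∩ B) ∩ C = {5, 10, 30}

A ∩ B ∩ C = {5, 10, 30}


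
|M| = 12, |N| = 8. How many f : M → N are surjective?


n = |M| = 12, k = |N| = 8. Surjections via inclusion-exclusion:
S(n,k) = Σ(-1)^i × C(k,i) × (k-i)^n, i=0 to k
i=0: (-1)^0×C(8,0)×8^12 = 68719476736
i=1: (-1)^1×C(8,1)×7^12 = -110730297608
i=2: (-1)^2×C(8,2)×6^12 = 60949905408
i=3: (-1)^3×C(8,3)×5^12 = -13671875000
i=4: (-1)^4×C(8,4)×4^12 = 1174405120
i=5: (-1)^5×C(8,5)×3^12 = -29760696
i=6: (-1)^6×C(8,6)×2^12 = 114688
i=7: (-1)^7×C(8,7)×1^12 = -8
i=8: (-1)^8×C(8,8)×0^12 = 0
Total = 6411968640

Number of surjections = 6411968640


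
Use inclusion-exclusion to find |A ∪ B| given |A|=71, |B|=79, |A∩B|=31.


|A ∪ B| = |A| + |B| - |A ∩ B|
= 71 + 79 - 31
= 119

|A ∪ B| = 119


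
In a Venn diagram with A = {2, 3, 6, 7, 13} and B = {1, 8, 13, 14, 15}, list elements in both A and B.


A = {2, 3, 6, 7, 13}
B = {1, 8, 13, 14, 15}
Region: in both A and B
Elements: {13}

Elements in both A and B: {13}


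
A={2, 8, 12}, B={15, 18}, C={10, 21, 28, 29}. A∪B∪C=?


A ∪ B = {2, 8, 12, 15, 18}
(A ∪ B) ∪ C = {2, 8, 10, 12, 15, 18, 21, 28, 29}

A ∪ B ∪ C = {2, 8, 10, 12, 15, 18, 21, 28, 29}


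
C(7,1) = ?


C(n,k) = n! / (k!(n-k)!)
C(7,1) = 7! / (1!6!)
= 7

C(7,1) = 7


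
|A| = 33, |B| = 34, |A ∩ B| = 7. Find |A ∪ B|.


|A ∪ B| = |A| + |B| - |A ∩ B|
= 33 + 34 - 7
= 60

|A ∪ B| = 60


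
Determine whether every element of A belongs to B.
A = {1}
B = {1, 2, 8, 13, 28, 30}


A ⊆ B means every element of A is in B.
All elements of A are in B.
So A ⊆ B.

Yes, A ⊆ B


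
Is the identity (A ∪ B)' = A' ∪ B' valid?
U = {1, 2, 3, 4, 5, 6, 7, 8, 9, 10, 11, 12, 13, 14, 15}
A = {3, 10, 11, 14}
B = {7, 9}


LHS: A ∪ B = {3, 7, 9, 10, 11, 14}
(A ∪ B)' = U \ (A ∪ B) = {1, 2, 4, 5, 6, 8, 12, 13, 15}
A' = {1, 2, 4, 5, 6, 7, 8, 9, 12, 13, 15}, B' = {1, 2, 3, 4, 5, 6, 8, 10, 11, 12, 13, 14, 15}
Claimed RHS: A' ∪ B' = {1, 2, 3, 4, 5, 6, 7, 8, 9, 10, 11, 12, 13, 14, 15}
Identity is INVALID: LHS = {1, 2, 4, 5, 6, 8, 12, 13, 15} but the RHS claimed here equals {1, 2, 3, 4, 5, 6, 7, 8, 9, 10, 11, 12, 13, 14, 15}. The correct form is (A ∪ B)' = A' ∩ B'.

Identity is invalid: (A ∪ B)' = {1, 2, 4, 5, 6, 8, 12, 13, 15} but A' ∪ B' = {1, 2, 3, 4, 5, 6, 7, 8, 9, 10, 11, 12, 13, 14, 15}. The correct De Morgan law is (A ∪ B)' = A' ∩ B'.


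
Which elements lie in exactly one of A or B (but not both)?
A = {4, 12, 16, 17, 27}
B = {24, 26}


A △ B = (A \ B) ∪ (B \ A) = elements in exactly one of A or B
A \ B = {4, 12, 16, 17, 27}
B \ A = {24, 26}
A △ B = {4, 12, 16, 17, 24, 26, 27}

A △ B = {4, 12, 16, 17, 24, 26, 27}


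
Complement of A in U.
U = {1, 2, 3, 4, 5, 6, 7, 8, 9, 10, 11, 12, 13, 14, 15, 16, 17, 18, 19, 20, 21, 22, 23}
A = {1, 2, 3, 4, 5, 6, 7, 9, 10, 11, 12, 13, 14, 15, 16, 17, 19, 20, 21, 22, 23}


Aᶜ = U \ A = elements in U but not in A
U = {1, 2, 3, 4, 5, 6, 7, 8, 9, 10, 11, 12, 13, 14, 15, 16, 17, 18, 19, 20, 21, 22, 23}
A = {1, 2, 3, 4, 5, 6, 7, 9, 10, 11, 12, 13, 14, 15, 16, 17, 19, 20, 21, 22, 23}
Aᶜ = {8, 18}

Aᶜ = {8, 18}


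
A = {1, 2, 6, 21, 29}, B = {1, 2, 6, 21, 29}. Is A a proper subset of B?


A ⊂ B requires: A ⊆ B AND A ≠ B.
A ⊆ B? Yes
A = B? Yes
A = B, so A is not a PROPER subset.

No, A is not a proper subset of B


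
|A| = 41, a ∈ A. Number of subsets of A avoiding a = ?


Subsets of A avoiding a are subsets of A \ {a}, which has 40 elements.
Count = 2^(n-1) = 2^40
= 1099511627776

Number of subsets avoiding a = 1099511627776


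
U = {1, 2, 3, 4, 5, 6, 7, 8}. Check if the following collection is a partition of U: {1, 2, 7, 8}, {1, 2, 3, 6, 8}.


A partition requires: (1) non-empty parts, (2) pairwise disjoint, (3) union = U
Parts: {1, 2, 7, 8}, {1, 2, 3, 6, 8}
Union of parts: {1, 2, 3, 6, 7, 8}
U = {1, 2, 3, 4, 5, 6, 7, 8}
All non-empty? True
Pairwise disjoint? False
Covers U? False

No, not a valid partition


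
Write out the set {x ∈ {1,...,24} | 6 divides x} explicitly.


Checking each candidate:
Condition: multiples of 6 in {1,...,24}
Result = {6, 12, 18, 24}

{6, 12, 18, 24}


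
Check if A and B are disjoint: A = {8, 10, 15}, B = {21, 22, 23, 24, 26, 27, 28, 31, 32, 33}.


Disjoint means A ∩ B = ∅.
A ∩ B = ∅
A ∩ B = ∅, so A and B are disjoint.

Yes, A and B are disjoint


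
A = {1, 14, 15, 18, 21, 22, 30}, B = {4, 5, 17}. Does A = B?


Two sets are equal iff they have exactly the same elements.
A = {1, 14, 15, 18, 21, 22, 30}
B = {4, 5, 17}
Differences: {1, 4, 5, 14, 15, 17, 18, 21, 22, 30}
A ≠ B

No, A ≠ B


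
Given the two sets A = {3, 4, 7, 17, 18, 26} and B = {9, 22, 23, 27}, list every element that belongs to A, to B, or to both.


A ∪ B = all elements in A or B (or both)
A = {3, 4, 7, 17, 18, 26}
B = {9, 22, 23, 27}
A ∪ B = {3, 4, 7, 9, 17, 18, 22, 23, 26, 27}

A ∪ B = {3, 4, 7, 9, 17, 18, 22, 23, 26, 27}


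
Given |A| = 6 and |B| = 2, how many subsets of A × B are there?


A relation from A to B is any subset of A × B.
|A × B| = 6 × 2 = 12
# relations = 2^|A × B| = 2^12 = 4096

Number of relations = 4096


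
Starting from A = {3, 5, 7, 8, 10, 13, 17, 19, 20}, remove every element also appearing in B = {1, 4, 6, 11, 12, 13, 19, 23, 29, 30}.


A \ B = elements in A but not in B
A = {3, 5, 7, 8, 10, 13, 17, 19, 20}
B = {1, 4, 6, 11, 12, 13, 19, 23, 29, 30}
Remove from A any elements in B
A \ B = {3, 5, 7, 8, 10, 17, 20}

A \ B = {3, 5, 7, 8, 10, 17, 20}


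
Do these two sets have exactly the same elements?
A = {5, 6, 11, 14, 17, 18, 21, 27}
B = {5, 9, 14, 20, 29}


Two sets are equal iff they have exactly the same elements.
A = {5, 6, 11, 14, 17, 18, 21, 27}
B = {5, 9, 14, 20, 29}
Differences: {6, 9, 11, 17, 18, 20, 21, 27, 29}
A ≠ B

No, A ≠ B


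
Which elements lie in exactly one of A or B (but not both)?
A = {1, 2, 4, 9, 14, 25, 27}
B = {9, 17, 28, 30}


A △ B = (A \ B) ∪ (B \ A) = elements in exactly one of A or B
A \ B = {1, 2, 4, 14, 25, 27}
B \ A = {17, 28, 30}
A △ B = {1, 2, 4, 14, 17, 25, 27, 28, 30}

A △ B = {1, 2, 4, 14, 17, 25, 27, 28, 30}


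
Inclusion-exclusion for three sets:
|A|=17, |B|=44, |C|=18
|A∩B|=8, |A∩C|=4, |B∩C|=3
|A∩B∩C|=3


|A∪B∪C| = |A|+|B|+|C| - |A∩B|-|A∩C|-|B∩C| + |A∩B∩C|
= 17+44+18 - 8-4-3 + 3
= 79 - 15 + 3
= 67

|A ∪ B ∪ C| = 67


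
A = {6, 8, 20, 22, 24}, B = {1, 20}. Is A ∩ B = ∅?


Disjoint means A ∩ B = ∅.
A ∩ B = {20}
A ∩ B ≠ ∅, so A and B are NOT disjoint.

No, A and B are not disjoint (A ∩ B = {20})


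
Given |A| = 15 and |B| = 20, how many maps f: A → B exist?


Each of |A| = 15 inputs maps to any of |B| = 20 outputs.
# functions = |B|^|A| = 20^15
= 32768000000000000000

Number of functions = 32768000000000000000


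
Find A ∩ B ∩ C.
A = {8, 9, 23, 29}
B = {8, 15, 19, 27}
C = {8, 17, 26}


A ∩ B = {8}
(A ∩ B) ∩ C = {8}

A ∩ B ∩ C = {8}


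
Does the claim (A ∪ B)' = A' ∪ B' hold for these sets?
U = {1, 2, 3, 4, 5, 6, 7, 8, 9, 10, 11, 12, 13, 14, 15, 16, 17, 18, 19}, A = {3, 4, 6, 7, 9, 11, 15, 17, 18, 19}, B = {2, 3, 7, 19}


LHS: A ∪ B = {2, 3, 4, 6, 7, 9, 11, 15, 17, 18, 19}
(A ∪ B)' = U \ (A ∪ B) = {1, 5, 8, 10, 12, 13, 14, 16}
A' = {1, 2, 5, 8, 10, 12, 13, 14, 16}, B' = {1, 4, 5, 6, 8, 9, 10, 11, 12, 13, 14, 15, 16, 17, 18}
Claimed RHS: A' ∪ B' = {1, 2, 4, 5, 6, 8, 9, 10, 11, 12, 13, 14, 15, 16, 17, 18}
Identity is INVALID: LHS = {1, 5, 8, 10, 12, 13, 14, 16} but the RHS claimed here equals {1, 2, 4, 5, 6, 8, 9, 10, 11, 12, 13, 14, 15, 16, 17, 18}. The correct form is (A ∪ B)' = A' ∩ B'.

Identity is invalid: (A ∪ B)' = {1, 5, 8, 10, 12, 13, 14, 16} but A' ∪ B' = {1, 2, 4, 5, 6, 8, 9, 10, 11, 12, 13, 14, 15, 16, 17, 18}. The correct De Morgan law is (A ∪ B)' = A' ∩ B'.


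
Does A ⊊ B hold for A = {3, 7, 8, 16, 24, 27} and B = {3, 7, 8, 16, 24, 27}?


A ⊂ B requires: A ⊆ B AND A ≠ B.
A ⊆ B? Yes
A = B? Yes
A = B, so A is not a PROPER subset.

No, A is not a proper subset of B


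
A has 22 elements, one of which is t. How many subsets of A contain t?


Subsets of A containing t correspond to subsets of A \ {t}, which has 21 elements.
Count = 2^(n-1) = 2^21
= 2097152

Number of subsets containing t = 2097152


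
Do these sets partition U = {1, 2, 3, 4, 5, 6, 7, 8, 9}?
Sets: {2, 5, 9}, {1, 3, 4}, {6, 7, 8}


A partition requires: (1) non-empty parts, (2) pairwise disjoint, (3) union = U
Parts: {2, 5, 9}, {1, 3, 4}, {6, 7, 8}
Union of parts: {1, 2, 3, 4, 5, 6, 7, 8, 9}
U = {1, 2, 3, 4, 5, 6, 7, 8, 9}
All non-empty? True
Pairwise disjoint? True
Covers U? True

Yes, valid partition


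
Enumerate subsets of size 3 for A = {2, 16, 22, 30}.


|A| = 4, so A has C(4,3) = 4 subsets of size 3.
Enumerate by choosing 3 elements from A at a time:
{2, 16, 22}, {2, 16, 30}, {2, 22, 30}, {16, 22, 30}

3-element subsets (4 total): {2, 16, 22}, {2, 16, 30}, {2, 22, 30}, {16, 22, 30}


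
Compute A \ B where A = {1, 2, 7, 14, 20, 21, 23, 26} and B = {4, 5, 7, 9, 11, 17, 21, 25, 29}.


A \ B = elements in A but not in B
A = {1, 2, 7, 14, 20, 21, 23, 26}
B = {4, 5, 7, 9, 11, 17, 21, 25, 29}
Remove from A any elements in B
A \ B = {1, 2, 14, 20, 23, 26}

A \ B = {1, 2, 14, 20, 23, 26}


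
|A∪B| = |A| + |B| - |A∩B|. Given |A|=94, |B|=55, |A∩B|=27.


|A ∪ B| = |A| + |B| - |A ∩ B|
= 94 + 55 - 27
= 122

|A ∪ B| = 122


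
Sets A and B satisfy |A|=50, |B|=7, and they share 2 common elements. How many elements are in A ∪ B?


|A ∪ B| = |A| + |B| - |A ∩ B|
= 50 + 7 - 2
= 55

|A ∪ B| = 55


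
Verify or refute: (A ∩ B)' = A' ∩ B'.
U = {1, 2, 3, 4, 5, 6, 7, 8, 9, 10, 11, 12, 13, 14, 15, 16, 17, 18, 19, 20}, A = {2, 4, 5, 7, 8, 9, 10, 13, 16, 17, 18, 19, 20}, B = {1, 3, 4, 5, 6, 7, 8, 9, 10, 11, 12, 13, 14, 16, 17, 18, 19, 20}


LHS: A ∩ B = {4, 5, 7, 8, 9, 10, 13, 16, 17, 18, 19, 20}
(A ∩ B)' = U \ (A ∩ B) = {1, 2, 3, 6, 11, 12, 14, 15}
A' = {1, 3, 6, 11, 12, 14, 15}, B' = {2, 15}
Claimed RHS: A' ∩ B' = {15}
Identity is INVALID: LHS = {1, 2, 3, 6, 11, 12, 14, 15} but the RHS claimed here equals {15}. The correct form is (A ∩ B)' = A' ∪ B'.

Identity is invalid: (A ∩ B)' = {1, 2, 3, 6, 11, 12, 14, 15} but A' ∩ B' = {15}. The correct De Morgan law is (A ∩ B)' = A' ∪ B'.


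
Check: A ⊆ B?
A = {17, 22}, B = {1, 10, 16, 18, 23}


A ⊆ B means every element of A is in B.
Elements in A not in B: {17, 22}
So A ⊄ B.

No, A ⊄ B


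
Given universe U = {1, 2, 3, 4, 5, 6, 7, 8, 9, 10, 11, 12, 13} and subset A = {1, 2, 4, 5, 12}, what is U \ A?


Aᶜ = U \ A = elements in U but not in A
U = {1, 2, 3, 4, 5, 6, 7, 8, 9, 10, 11, 12, 13}
A = {1, 2, 4, 5, 12}
Aᶜ = {3, 6, 7, 8, 9, 10, 11, 13}

Aᶜ = {3, 6, 7, 8, 9, 10, 11, 13}


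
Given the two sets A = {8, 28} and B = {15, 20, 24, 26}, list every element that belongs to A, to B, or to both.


A ∪ B = all elements in A or B (or both)
A = {8, 28}
B = {15, 20, 24, 26}
A ∪ B = {8, 15, 20, 24, 26, 28}

A ∪ B = {8, 15, 20, 24, 26, 28}


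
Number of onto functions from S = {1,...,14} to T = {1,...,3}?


n = |S| = 14, k = |T| = 3. Surjections via inclusion-exclusion:
S(n,k) = Σ(-1)^i × C(k,i) × (k-i)^n, i=0 to k
i=0: (-1)^0×C(3,0)×3^14 = 4782969
i=1: (-1)^1×C(3,1)×2^14 = -49152
i=2: (-1)^2×C(3,2)×1^14 = 3
i=3: (-1)^3×C(3,3)×0^14 = 0
Total = 4733820

Number of surjections = 4733820
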